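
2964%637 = 416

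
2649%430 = 69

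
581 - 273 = 308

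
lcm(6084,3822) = 298116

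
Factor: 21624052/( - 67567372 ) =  - 5406013/16891843 = - 19^1*1181^(-1 )*  14303^ ( - 1) * 284527^1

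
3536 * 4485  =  15858960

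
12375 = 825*15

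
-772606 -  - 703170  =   - 69436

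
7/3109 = 7/3109 = 0.00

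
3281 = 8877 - 5596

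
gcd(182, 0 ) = 182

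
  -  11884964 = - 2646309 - 9238655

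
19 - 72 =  - 53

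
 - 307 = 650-957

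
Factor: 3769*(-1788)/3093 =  - 2246324/1031 = -  2^2 *149^1 * 1031^( - 1 )*3769^1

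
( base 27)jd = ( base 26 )k6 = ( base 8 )1016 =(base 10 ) 526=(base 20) 166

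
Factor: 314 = 2^1*157^1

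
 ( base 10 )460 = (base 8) 714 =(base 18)17A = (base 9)561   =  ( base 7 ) 1225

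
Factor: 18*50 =900= 2^2 *3^2*5^2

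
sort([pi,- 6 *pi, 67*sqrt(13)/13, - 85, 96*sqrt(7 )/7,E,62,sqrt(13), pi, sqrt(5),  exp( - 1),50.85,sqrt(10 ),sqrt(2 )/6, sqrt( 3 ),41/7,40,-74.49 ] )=[ -85, - 74.49, - 6  *pi,  sqrt( 2 )/6,exp( - 1 ),sqrt( 3),sqrt(5),E, pi,pi,  sqrt(10 ),  sqrt(13 ),41/7,67*sqrt(13) /13,96*sqrt( 7) /7,40,  50.85,62] 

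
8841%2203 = 29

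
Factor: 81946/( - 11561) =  - 2^1*11^(-1 )*1051^( - 1)*40973^1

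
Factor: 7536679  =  79^1*95401^1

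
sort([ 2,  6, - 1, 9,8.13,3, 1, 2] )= [ -1, 1, 2 , 2,3,6,8.13, 9 ] 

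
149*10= 1490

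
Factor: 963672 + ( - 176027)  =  787645 = 5^1*19^1*8291^1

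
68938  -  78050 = -9112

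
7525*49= 368725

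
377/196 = 377/196 =1.92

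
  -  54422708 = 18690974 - 73113682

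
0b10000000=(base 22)5i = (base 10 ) 128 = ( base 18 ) 72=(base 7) 242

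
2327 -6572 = - 4245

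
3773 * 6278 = 23686894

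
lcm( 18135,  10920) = 1015560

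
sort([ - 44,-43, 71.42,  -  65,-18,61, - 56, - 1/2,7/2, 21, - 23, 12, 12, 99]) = [ - 65, - 56,-44, - 43, - 23, - 18,  -  1/2, 7/2 , 12, 12, 21, 61, 71.42,99 ]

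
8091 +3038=11129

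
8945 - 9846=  - 901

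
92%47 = 45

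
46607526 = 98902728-52295202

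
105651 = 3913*27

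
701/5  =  140 + 1/5 = 140.20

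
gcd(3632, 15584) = 16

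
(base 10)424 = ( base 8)650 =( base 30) e4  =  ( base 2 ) 110101000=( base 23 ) IA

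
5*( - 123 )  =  - 615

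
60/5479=60/5479 = 0.01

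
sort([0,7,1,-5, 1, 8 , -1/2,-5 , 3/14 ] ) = [-5, - 5, - 1/2, 0, 3/14,  1,1, 7 , 8 ]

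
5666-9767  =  -4101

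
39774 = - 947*( - 42 ) 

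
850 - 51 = 799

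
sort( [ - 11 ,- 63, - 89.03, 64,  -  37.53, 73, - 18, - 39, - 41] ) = [ - 89.03,-63, - 41,-39,-37.53,-18 , - 11, 64, 73]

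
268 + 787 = 1055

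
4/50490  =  2/25245 = 0.00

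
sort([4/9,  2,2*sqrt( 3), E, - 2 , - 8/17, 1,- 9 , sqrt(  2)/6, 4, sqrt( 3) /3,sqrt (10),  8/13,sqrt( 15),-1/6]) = [ - 9, - 2, - 8/17,-1/6 , sqrt (2 )/6 , 4/9, sqrt(3)/3,8/13, 1,2,E , sqrt( 10),2*sqrt( 3),sqrt (15) , 4] 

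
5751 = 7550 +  - 1799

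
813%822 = 813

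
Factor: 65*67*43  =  5^1 * 13^1*43^1 * 67^1=187265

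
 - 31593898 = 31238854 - 62832752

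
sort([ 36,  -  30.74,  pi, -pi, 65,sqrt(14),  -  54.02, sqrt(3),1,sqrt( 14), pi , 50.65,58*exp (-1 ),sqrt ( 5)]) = [ - 54.02, - 30.74,-pi,1, sqrt( 3),sqrt(5) , pi, pi,sqrt( 14),sqrt(14), 58 *exp( - 1), 36,50.65, 65] 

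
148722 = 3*49574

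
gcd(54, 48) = 6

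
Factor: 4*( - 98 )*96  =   - 2^8*3^1*7^2= - 37632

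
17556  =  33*532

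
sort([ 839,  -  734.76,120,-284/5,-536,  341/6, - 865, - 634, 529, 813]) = [ - 865, - 734.76, - 634, - 536,- 284/5 , 341/6, 120, 529,813,839]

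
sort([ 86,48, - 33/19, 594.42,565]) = [ - 33/19,48, 86 , 565,  594.42 ] 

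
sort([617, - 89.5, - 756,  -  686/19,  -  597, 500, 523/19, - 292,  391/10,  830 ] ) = [ -756, - 597,- 292, - 89.5, - 686/19, 523/19 , 391/10,500, 617,830]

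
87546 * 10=875460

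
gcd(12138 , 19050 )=6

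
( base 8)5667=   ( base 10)2999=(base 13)1499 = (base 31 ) 33n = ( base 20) 79j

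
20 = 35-15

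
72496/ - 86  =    -  843 + 1/43=   - 842.98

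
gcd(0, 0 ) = 0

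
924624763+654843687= 1579468450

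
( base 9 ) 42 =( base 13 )2c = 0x26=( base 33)15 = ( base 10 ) 38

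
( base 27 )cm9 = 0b10010010000111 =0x2487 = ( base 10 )9351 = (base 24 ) G5F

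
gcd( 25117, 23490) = 1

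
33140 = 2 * 16570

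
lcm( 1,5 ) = 5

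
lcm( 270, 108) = 540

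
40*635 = 25400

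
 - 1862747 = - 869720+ -993027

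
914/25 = 914/25 = 36.56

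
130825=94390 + 36435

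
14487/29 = 14487/29 = 499.55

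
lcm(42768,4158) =299376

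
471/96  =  157/32 = 4.91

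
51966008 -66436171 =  - 14470163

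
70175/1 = 70175 = 70175.00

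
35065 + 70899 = 105964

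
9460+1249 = 10709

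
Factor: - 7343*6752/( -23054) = 24789968/11527 = 2^4*7^1 *211^1*1049^1 * 11527^ (-1) 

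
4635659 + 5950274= 10585933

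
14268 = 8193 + 6075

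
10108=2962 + 7146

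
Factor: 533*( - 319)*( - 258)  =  43866966= 2^1*3^1*11^1*13^1*29^1*41^1*43^1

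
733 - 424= 309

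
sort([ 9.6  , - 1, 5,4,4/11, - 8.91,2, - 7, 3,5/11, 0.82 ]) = [ - 8.91, - 7,-1, 4/11,5/11,0.82, 2, 3,  4,5,9.6 ]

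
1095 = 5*219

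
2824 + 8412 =11236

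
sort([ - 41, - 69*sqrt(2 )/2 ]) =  [-69*sqrt(2)/2, - 41]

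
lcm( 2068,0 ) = 0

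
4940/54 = 91+13/27 = 91.48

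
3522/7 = 503 + 1/7 = 503.14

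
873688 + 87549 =961237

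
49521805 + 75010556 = 124532361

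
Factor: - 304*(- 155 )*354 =16680480 = 2^5*3^1*5^1*19^1*31^1*59^1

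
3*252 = 756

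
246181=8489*29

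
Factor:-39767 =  - 7^1*13^1*19^1*23^1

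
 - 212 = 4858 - 5070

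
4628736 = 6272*738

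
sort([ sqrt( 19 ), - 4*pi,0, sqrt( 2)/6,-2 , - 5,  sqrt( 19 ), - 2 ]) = [ - 4*pi,  -  5, - 2, - 2, 0, sqrt( 2 ) /6, sqrt( 19 ), sqrt( 19)]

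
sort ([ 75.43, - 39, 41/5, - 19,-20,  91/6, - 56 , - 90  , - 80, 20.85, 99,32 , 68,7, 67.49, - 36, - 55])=[  -  90, - 80, - 56,- 55, - 39, - 36,  -  20, - 19 , 7,41/5, 91/6,20.85 , 32, 67.49,68,75.43,99] 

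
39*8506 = 331734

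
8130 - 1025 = 7105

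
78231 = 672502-594271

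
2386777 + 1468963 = 3855740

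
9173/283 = 32+117/283= 32.41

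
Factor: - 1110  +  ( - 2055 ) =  - 3^1*5^1*211^1 = - 3165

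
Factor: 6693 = 3^1 * 23^1*97^1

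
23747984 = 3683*6448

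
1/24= 1/24 = 0.04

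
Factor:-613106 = -2^1*13^1 *23581^1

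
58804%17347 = 6763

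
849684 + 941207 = 1790891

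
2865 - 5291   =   - 2426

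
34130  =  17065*2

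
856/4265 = 856/4265 = 0.20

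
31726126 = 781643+30944483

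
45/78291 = 5/8699 = 0.00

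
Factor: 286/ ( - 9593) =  - 2^1*11^1*13^1 * 53^( - 1)*181^(-1) 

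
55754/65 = 857+49/65 = 857.75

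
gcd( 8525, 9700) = 25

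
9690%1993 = 1718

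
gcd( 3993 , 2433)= 3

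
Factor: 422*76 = 32072  =  2^3*19^1 * 211^1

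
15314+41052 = 56366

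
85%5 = 0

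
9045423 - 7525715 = 1519708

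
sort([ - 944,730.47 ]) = [ - 944,  730.47]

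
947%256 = 179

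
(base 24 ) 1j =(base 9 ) 47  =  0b101011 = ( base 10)43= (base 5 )133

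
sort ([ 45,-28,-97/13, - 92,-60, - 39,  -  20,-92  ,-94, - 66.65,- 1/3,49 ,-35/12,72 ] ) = [-94, - 92, - 92,-66.65, - 60, - 39, - 28,-20, - 97/13,-35/12, - 1/3, 45,49,72] 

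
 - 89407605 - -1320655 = -88086950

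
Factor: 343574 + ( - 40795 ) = 302779^1 = 302779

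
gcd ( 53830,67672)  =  1538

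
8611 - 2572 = 6039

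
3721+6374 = 10095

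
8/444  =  2/111 = 0.02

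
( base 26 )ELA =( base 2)10011100100100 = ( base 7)41133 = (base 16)2724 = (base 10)10020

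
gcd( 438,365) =73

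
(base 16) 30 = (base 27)1l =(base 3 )1210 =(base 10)48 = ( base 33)1F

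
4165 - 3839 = 326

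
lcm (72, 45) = 360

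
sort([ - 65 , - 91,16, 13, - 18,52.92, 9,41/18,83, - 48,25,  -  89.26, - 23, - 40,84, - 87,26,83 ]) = [ - 91, - 89.26, - 87,-65, - 48, - 40, - 23, - 18,41/18, 9, 13,  16,25,26,52.92,83,83, 84 ]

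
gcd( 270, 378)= 54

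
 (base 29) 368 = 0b101010010001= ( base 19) 797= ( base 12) 1695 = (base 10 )2705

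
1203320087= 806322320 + 396997767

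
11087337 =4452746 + 6634591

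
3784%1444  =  896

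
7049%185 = 19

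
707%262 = 183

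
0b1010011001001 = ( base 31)5GK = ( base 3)21022002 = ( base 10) 5321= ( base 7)21341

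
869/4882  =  869/4882=0.18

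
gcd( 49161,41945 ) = 1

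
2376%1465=911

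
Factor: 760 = 2^3*5^1*19^1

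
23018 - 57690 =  - 34672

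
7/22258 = 7/22258 = 0.00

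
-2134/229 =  - 2134/229 =- 9.32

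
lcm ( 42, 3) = 42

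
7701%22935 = 7701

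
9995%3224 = 323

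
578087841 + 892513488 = 1470601329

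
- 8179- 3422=-11601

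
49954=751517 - 701563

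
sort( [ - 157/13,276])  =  [ - 157/13, 276]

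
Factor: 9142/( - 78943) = - 2^1*7^1*89^( - 1 )*653^1*887^ ( - 1 )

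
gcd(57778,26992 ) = 14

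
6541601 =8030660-1489059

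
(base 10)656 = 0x290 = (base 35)iq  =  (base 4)22100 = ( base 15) 2DB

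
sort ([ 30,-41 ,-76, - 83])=[  -  83, - 76,-41, 30]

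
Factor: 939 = 3^1*313^1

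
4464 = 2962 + 1502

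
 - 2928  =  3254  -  6182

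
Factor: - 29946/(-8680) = 2^ ( -2)  *  3^1*5^( - 1) * 23^1  =  69/20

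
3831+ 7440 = 11271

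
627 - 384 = 243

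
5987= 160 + 5827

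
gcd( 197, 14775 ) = 197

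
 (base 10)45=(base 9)50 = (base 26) 1j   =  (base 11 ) 41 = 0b101101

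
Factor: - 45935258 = - 2^1*17^1*1351037^1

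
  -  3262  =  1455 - 4717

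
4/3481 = 4/3481  =  0.00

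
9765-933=8832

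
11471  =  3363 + 8108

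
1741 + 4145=5886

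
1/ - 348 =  - 1 + 347/348 =-0.00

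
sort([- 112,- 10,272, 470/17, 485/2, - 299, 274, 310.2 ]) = [ - 299,-112,-10, 470/17,485/2 , 272,274,310.2]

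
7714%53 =29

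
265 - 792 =-527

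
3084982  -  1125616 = 1959366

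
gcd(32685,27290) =5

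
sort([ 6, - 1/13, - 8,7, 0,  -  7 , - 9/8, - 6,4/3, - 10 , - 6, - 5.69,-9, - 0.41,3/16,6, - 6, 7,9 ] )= [ - 10,-9, - 8, - 7, - 6, - 6, - 6,-5.69,-9/8, - 0.41, - 1/13,0,  3/16, 4/3, 6,6, 7,7,9 ]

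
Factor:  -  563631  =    -  3^1*187877^1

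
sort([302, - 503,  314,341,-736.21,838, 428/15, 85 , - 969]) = [ - 969, - 736.21 , - 503,  428/15,  85,302, 314, 341,838 ]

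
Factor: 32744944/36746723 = 2^4*13^(- 1 ) * 29^1 * 70571^1*2826671^( - 1)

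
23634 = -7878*( - 3)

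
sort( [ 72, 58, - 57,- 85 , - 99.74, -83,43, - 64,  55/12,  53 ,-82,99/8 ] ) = [ - 99.74,  -  85, - 83,- 82, - 64, - 57,55/12,99/8, 43, 53, 58, 72]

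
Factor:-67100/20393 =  - 2^2*5^2*11^1*61^1*20393^( - 1)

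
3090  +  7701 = 10791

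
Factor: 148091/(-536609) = -148091^1*536609^( - 1)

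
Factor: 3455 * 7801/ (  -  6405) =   -  5390491/1281 = - 3^( - 1 )*7^ ( - 1 )*29^1*61^( -1 )*269^1*691^1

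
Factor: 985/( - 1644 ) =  - 2^( - 2)*3^ ( - 1)*5^1*137^( - 1) * 197^1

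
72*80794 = 5817168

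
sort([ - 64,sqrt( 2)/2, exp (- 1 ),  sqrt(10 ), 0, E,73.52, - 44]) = [  -  64,-44, 0 , exp( - 1), sqrt( 2) /2,E,sqrt(  10), 73.52 ] 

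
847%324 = 199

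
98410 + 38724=137134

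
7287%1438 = 97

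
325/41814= 325/41814  =  0.01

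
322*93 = 29946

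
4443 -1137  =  3306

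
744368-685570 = 58798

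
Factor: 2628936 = 2^3*3^4 * 4057^1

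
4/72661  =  4/72661  =  0.00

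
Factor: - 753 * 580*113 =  - 49351620 = -2^2*3^1*5^1*29^1 * 113^1*251^1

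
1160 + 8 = 1168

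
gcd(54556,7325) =1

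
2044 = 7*292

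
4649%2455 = 2194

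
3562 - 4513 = -951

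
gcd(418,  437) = 19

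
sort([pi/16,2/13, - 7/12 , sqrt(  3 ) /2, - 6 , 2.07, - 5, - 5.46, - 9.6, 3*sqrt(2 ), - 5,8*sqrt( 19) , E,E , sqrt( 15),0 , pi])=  [ - 9.6, - 6,-5.46 , - 5,-5 , -7/12 , 0,  2/13, pi/16,sqrt( 3 ) /2, 2.07, E,E,pi, sqrt ( 15), 3*sqrt(2),8*sqrt(19)]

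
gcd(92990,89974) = 2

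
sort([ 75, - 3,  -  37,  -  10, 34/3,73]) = [- 37, - 10 ,-3,34/3, 73,75]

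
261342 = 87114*3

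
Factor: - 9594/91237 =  - 2^1 * 3^2*13^1*41^1*91237^(  -  1)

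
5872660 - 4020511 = 1852149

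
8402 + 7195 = 15597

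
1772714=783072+989642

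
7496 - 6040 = 1456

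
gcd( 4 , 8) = 4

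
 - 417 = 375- 792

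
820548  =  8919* 92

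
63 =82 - 19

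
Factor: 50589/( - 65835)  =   - 73/95=-5^( - 1 )*19^( - 1) * 73^1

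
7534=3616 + 3918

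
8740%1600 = 740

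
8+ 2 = 10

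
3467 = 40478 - 37011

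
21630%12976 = 8654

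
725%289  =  147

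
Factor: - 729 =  - 3^6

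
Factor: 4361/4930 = 2^( - 1)* 5^(-1 ) * 7^2*17^( - 1)*29^(  -  1 )*89^1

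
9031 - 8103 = 928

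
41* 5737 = 235217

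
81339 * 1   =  81339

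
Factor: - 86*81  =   - 6966 = -2^1*3^4  *43^1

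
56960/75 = 759 + 7/15 = 759.47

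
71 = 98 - 27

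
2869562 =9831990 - 6962428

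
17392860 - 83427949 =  - 66035089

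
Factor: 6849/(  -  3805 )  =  -3^2 * 5^( - 1 ) =- 9/5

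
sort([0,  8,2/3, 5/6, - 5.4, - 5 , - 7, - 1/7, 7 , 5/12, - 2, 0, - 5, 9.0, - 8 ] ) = [- 8, - 7, - 5.4, - 5,  -  5, - 2,  -  1/7, 0, 0, 5/12,2/3,5/6,7,8, 9.0]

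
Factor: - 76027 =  - 7^1 *10861^1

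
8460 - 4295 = 4165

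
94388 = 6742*14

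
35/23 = 35/23 = 1.52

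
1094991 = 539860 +555131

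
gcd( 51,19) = 1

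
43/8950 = 43/8950 = 0.00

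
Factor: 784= 2^4 *7^2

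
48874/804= 60 + 317/402 =60.79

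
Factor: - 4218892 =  - 2^2*1054723^1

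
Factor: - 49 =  - 7^2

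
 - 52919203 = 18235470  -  71154673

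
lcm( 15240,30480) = 30480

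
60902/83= 60902/83 = 733.76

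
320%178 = 142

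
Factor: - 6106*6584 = -40201904 = - 2^4*43^1*71^1 *823^1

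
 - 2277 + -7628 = - 9905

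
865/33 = 865/33 = 26.21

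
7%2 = 1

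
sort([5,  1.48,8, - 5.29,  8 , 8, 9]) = [ - 5.29 , 1.48, 5 , 8, 8,  8,  9]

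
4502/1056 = 4 + 139/528 = 4.26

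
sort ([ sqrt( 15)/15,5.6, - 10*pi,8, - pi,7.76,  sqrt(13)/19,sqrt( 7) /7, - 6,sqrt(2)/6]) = [ - 10*pi, - 6,-pi,sqrt( 13)/19,sqrt( 2)/6,sqrt( 15 ) /15,sqrt( 7)/7,5.6,7.76,8] 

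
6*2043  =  12258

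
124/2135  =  124/2135 = 0.06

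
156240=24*6510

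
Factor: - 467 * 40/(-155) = 2^3 * 31^ ( - 1 )*467^1= 3736/31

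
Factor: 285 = 3^1*5^1* 19^1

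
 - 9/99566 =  - 9/99566 = -0.00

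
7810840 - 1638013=6172827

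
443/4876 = 443/4876 = 0.09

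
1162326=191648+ 970678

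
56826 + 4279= 61105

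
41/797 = 41/797 = 0.05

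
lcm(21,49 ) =147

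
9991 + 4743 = 14734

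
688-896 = - 208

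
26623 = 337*79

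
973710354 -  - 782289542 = 1755999896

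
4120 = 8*515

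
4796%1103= 384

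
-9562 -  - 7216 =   -  2346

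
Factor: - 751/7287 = -3^( - 1 )*7^(  -  1 )*347^(  -  1)*751^1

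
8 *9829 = 78632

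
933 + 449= 1382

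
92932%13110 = 1162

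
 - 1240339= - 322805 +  - 917534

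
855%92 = 27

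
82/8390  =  41/4195 =0.01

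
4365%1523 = 1319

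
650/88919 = 650/88919  =  0.01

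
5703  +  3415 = 9118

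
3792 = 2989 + 803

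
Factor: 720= 2^4 *3^2* 5^1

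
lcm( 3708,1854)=3708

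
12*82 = 984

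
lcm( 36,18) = 36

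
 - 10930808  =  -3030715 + - 7900093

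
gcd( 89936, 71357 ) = 11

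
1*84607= 84607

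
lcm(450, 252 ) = 6300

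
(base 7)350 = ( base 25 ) 77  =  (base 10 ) 182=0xB6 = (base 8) 266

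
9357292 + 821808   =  10179100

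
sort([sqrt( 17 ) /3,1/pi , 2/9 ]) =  [ 2/9, 1/pi,sqrt( 17 ) /3]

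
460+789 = 1249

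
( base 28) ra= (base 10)766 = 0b1011111110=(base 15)361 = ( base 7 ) 2143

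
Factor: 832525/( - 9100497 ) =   -  3^( - 1 ) * 5^2*7^ (-1)*33301^1*433357^( -1) 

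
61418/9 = 61418/9  =  6824.22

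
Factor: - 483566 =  -2^1*241783^1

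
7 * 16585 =116095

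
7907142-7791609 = 115533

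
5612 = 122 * 46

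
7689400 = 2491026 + 5198374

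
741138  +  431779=1172917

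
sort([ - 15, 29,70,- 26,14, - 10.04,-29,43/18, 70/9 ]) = [ - 29,-26,-15 ,-10.04,43/18,70/9,14,29,  70 ]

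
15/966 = 5/322 = 0.02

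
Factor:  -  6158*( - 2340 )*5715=82351549800 = 2^3*3^4*5^2*13^1*127^1 *3079^1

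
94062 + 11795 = 105857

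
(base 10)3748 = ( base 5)104443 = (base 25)5on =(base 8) 7244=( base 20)978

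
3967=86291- 82324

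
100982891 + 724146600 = 825129491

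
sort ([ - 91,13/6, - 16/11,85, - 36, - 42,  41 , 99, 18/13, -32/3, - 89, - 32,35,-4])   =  [ - 91,-89, - 42, - 36, - 32, - 32/3, - 4 , - 16/11, 18/13 , 13/6 , 35,41 , 85,99 ]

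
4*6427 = 25708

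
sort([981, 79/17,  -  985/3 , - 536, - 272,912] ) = [ - 536, - 985/3, - 272, 79/17,912,981]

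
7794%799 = 603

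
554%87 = 32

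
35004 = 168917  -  133913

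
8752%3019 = 2714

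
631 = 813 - 182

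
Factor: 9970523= 23^1*433501^1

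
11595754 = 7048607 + 4547147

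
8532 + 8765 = 17297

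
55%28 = 27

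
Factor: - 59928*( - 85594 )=2^4*3^1*11^1*227^1*42797^1 = 5129477232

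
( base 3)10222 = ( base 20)57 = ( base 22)4J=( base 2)1101011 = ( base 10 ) 107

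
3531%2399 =1132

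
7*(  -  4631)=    - 32417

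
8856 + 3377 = 12233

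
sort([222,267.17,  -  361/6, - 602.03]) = [ - 602.03, - 361/6 , 222,267.17 ]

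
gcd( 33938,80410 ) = 2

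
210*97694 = 20515740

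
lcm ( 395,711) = 3555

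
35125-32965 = 2160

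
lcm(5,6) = 30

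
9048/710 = 12 + 264/355 =12.74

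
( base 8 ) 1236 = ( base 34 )jo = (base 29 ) n3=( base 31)LJ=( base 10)670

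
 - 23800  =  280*(  -  85 )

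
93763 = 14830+78933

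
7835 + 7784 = 15619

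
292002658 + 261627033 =553629691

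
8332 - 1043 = 7289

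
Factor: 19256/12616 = 19^ ( - 1)*29^1 = 29/19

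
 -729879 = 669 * (- 1091)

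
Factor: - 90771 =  - 3^1 * 79^1*383^1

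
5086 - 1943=3143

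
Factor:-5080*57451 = - 2^3*5^1*73^1 * 127^1*787^1 = - 291851080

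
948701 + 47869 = 996570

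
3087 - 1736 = 1351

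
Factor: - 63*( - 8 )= 504 = 2^3*3^2 * 7^1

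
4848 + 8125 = 12973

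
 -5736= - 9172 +3436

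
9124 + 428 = 9552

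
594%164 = 102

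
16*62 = 992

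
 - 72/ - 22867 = 72/22867= 0.00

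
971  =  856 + 115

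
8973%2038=821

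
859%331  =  197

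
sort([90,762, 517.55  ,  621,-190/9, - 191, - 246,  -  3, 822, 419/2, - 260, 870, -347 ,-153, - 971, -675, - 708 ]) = [ - 971, - 708, - 675, - 347, - 260, - 246, - 191, - 153,-190/9, - 3,90,  419/2, 517.55, 621, 762,822, 870 ]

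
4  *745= 2980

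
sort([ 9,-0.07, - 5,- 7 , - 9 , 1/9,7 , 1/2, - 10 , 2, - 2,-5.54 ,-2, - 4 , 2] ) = [ - 10 ,  -  9, - 7,-5.54, - 5, - 4, - 2, - 2,-0.07, 1/9, 1/2 , 2,2, 7, 9] 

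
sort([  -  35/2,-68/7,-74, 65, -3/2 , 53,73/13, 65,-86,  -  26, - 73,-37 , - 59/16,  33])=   [-86, - 74,-73,  -  37, - 26, - 35/2,- 68/7,-59/16,-3/2, 73/13,33, 53,65,65]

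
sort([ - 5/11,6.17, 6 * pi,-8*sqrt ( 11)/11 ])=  [ - 8*sqrt( 11 )/11, - 5/11, 6.17, 6*pi] 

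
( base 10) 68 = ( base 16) 44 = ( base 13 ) 53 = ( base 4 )1010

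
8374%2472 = 958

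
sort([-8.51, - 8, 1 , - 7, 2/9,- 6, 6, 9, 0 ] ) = [ - 8.51, - 8, - 7, - 6,  0,  2/9, 1 , 6, 9]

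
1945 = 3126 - 1181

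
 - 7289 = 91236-98525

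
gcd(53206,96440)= 2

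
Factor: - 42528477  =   - 3^1*509^1*27851^1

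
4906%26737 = 4906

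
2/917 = 2/917=0.00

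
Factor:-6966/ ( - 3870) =9/5= 3^2*5^( - 1 ) 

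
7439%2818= 1803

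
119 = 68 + 51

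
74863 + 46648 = 121511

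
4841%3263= 1578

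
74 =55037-54963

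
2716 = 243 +2473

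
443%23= 6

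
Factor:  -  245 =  - 5^1*7^2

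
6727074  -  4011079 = 2715995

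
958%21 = 13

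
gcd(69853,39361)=7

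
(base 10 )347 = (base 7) 1004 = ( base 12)24b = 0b101011011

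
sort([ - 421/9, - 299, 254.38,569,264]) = [ - 299,- 421/9 , 254.38,264,  569] 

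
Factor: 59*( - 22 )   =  -1298 = - 2^1*11^1*59^1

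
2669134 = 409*6526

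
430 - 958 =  - 528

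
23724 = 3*7908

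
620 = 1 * 620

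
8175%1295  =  405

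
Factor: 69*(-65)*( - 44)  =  2^2*3^1* 5^1*11^1*13^1*23^1= 197340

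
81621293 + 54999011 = 136620304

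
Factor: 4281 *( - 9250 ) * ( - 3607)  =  142834494750=   2^1* 3^1*5^3*37^1*1427^1*3607^1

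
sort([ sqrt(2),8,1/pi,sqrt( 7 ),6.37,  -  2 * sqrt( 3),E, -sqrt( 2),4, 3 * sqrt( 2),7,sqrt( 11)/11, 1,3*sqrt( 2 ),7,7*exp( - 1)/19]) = [  -  2*sqrt(3), - sqrt(2), 7*exp( - 1)/19, sqrt (11 ) /11,1/pi,1,sqrt( 2),sqrt(7 ),E, 4,3*sqrt( 2),3*sqrt ( 2), 6.37 , 7,7, 8] 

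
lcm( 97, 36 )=3492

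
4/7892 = 1/1973 = 0.00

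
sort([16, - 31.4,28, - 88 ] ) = [- 88, - 31.4, 16,  28]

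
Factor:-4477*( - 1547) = 7^1*11^2 * 13^1*17^1* 37^1=6925919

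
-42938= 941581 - 984519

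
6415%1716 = 1267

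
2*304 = 608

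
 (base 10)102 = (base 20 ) 52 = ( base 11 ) 93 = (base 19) 57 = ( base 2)1100110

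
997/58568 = 997/58568 = 0.02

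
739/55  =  739/55 = 13.44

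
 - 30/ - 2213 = 30/2213 = 0.01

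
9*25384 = 228456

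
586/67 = 586/67 = 8.75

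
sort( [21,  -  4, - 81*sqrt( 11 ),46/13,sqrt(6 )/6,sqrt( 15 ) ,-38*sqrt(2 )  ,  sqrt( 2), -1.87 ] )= [ - 81 *sqrt ( 11), - 38*sqrt( 2 ) ,-4, - 1.87,sqrt( 6 ) /6,  sqrt( 2), 46/13 , sqrt( 15),  21] 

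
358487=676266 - 317779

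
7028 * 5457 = 38351796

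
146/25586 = 73/12793=0.01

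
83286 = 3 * 27762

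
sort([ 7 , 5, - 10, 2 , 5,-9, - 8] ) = [  -  10, - 9, - 8, 2,5, 5, 7] 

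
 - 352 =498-850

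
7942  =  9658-1716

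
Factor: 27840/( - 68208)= - 20/49 = - 2^2*5^1*7^( - 2)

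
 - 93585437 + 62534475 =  - 31050962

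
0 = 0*18871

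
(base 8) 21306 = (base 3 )110012201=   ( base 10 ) 8902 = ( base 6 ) 105114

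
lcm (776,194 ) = 776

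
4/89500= 1/22375  =  0.00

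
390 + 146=536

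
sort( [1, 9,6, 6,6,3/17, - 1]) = [ - 1, 3/17,1,6,6,6,  9 ] 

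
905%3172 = 905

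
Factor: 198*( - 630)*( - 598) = 2^3 * 3^4 *5^1  *7^1 * 11^1 * 13^1*23^1 = 74594520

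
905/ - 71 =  - 905/71  =  - 12.75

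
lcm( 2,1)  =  2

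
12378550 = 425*29126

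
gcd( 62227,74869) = 1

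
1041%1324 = 1041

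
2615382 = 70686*37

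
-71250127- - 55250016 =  - 16000111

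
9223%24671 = 9223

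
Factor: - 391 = - 17^1*23^1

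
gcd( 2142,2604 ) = 42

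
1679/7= 1679/7 = 239.86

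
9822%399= 246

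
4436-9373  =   - 4937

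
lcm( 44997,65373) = 3464769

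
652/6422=326/3211= 0.10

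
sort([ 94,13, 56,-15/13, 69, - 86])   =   [ - 86, - 15/13,13,56, 69, 94]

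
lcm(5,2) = 10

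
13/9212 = 13/9212 = 0.00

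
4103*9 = 36927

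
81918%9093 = 81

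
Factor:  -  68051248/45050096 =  - 7^ ( - 1)* 13^( - 1 )*30941^( - 1)*4253203^1 =- 4253203/2815631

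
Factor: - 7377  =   - 3^1*2459^1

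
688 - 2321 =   -  1633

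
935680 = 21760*43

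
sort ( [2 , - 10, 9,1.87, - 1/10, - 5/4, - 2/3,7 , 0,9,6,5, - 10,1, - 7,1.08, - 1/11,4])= [ - 10, - 10, - 7, - 5/4, - 2/3,-1/10, -1/11,0,1, 1.08,1.87, 2, 4, 5,6, 7,9,9 ] 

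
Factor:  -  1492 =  - 2^2*373^1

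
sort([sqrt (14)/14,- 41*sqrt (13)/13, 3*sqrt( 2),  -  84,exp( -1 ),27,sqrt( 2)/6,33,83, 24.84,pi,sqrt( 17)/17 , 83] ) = [  -  84,  -  41*sqrt( 13)/13 , sqrt ( 2) /6,sqrt( 17 )/17,sqrt (14 )/14,exp( - 1 ),pi , 3*sqrt( 2 ),24.84,27,  33,83, 83 ] 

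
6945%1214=875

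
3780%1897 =1883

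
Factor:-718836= -2^2*3^1*37^1*1619^1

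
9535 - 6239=3296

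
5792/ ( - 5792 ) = -1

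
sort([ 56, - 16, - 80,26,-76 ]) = [ - 80, - 76,-16,26,56 ] 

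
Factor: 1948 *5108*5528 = 2^7*487^1*691^1*1277^1 = 55005722752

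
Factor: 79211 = 11^1 * 19^1*379^1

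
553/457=553/457 = 1.21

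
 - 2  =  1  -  3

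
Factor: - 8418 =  - 2^1 * 3^1*23^1*61^1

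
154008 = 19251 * 8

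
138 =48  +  90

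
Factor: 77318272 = 2^7*23^1 * 26263^1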